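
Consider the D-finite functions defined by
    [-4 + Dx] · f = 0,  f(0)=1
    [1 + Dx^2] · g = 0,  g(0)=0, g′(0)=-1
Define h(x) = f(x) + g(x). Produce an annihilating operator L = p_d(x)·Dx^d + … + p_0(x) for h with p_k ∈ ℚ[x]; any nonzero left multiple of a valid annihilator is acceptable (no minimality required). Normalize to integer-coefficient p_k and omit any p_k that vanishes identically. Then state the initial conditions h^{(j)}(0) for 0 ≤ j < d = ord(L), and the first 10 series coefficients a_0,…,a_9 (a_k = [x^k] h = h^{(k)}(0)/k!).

L = -4 + Dx - 4·Dx^2 + Dx^3  (order 3).
h: a_k = 1, 3, 8, 65/6, 32/3, 341/40, 256/45, 3277/1008, 512/315, 1387/1920, …
ICs: h(0) = 1, h′(0) = 3, h′′(0) = 16.

f: a_k = 1, 4, 8, 32/3, 32/3, 128/15, 256/45, 1024/315, 512/315, 2048/2835, …
g: a_k = 0, -1, 0, 1/6, 0, -1/120, 0, 1/5040, 0, -1/362880, …
h₀=f+g: left-lcm gives L₀, ord ≤ 3.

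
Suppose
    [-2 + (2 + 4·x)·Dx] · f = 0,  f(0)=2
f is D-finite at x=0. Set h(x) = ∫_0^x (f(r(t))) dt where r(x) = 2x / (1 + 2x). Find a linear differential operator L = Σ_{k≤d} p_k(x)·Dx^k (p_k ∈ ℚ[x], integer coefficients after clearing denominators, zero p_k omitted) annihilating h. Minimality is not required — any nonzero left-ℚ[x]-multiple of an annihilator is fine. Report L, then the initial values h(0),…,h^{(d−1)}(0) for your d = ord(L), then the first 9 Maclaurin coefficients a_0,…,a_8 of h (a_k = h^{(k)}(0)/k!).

f: a_k = 2, 2, -1, 1, -5/4, 7/4, -21/8, 33/8, -429/64, …
Change of var in L_f (x↦r) gives L₀.
h=∫h₀ ⇒ L = L₀·Dx.
L = -2·Dx + (1 + 8·x + 12·x^2)·Dx^2  (order 2).
h: a_k = 0, 2, 2, -4, 10, -148/5, 100, -2616/7, 1506, …
ICs: h(0) = 0, h′(0) = 2.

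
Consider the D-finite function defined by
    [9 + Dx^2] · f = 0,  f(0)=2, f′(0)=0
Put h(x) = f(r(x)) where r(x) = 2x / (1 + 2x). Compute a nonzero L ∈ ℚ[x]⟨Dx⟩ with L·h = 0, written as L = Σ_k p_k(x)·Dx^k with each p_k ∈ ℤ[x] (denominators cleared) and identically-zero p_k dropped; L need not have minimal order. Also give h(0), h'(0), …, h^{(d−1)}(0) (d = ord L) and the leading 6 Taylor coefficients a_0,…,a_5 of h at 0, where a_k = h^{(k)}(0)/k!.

L = 36 + (4 + 24·x + 48·x^2 + 32·x^3)·Dx + (1 + 8·x + 24·x^2 + 32·x^3 + 16·x^4)·Dx^2  (order 2).
h: a_k = 2, 0, -36, 144, -324, 288, …
ICs: h(0) = 2, h′(0) = 0.

f: a_k = 2, 0, -9, 0, 27/4, 0, …
h₀=f(r): pull back L_f along r ⇒ L₀.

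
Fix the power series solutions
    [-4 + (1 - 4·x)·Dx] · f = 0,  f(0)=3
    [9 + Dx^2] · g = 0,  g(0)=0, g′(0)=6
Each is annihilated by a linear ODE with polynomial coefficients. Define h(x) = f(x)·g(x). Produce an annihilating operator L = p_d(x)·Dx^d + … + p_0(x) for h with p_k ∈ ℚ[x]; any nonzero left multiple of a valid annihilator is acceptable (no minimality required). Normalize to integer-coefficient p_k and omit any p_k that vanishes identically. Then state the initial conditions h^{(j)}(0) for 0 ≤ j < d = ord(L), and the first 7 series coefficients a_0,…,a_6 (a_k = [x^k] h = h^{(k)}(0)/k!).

f: a_k = 3, 12, 48, 192, 768, 3072, 12288, …
g: a_k = 0, 6, 0, -9, 0, 81/20, 0, …
f·g: L₀ = L_f ⊗_s L_g, ord ≤ 1·2.
L = (-9 + 36·x) + 8·Dx + (-1 + 4·x)·Dx^2  (order 2).
h: a_k = 0, 18, 72, 261, 1044, 83763/20, 83763/5, …
ICs: h(0) = 0, h′(0) = 18.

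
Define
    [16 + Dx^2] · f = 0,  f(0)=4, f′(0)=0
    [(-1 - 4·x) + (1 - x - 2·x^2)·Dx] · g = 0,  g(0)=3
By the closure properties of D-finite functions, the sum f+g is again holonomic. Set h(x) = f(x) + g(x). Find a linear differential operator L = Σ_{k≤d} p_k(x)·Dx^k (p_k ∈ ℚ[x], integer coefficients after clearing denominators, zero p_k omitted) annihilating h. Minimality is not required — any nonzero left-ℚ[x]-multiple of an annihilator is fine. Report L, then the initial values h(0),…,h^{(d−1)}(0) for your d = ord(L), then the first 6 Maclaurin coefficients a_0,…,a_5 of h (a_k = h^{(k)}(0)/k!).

L = (-368 - 1408·x + 256·x^2 - 512·x^3 - 2560·x^4 - 2048·x^5) + (176 - 336·x - 384·x^2 + 1024·x^3 + 384·x^4 - 1536·x^5 - 1024·x^6)·Dx + (-23 - 88·x + 16·x^2 - 32·x^3 - 160·x^4 - 128·x^5)·Dx^2 + (11 - 21·x - 24·x^2 + 64·x^3 + 24·x^4 - 96·x^5 - 64·x^6)·Dx^3  (order 3).
h: a_k = 7, 3, -23, 15, 227/3, 63, …
ICs: h(0) = 7, h′(0) = 3, h′′(0) = -46.

f: a_k = 4, 0, -32, 0, 128/3, 0, …
g: a_k = 3, 3, 9, 15, 33, 63, …
Sum ⇒ L₀ = lclm(L_f,L_g) in ℚ(x)⟨Dx⟩.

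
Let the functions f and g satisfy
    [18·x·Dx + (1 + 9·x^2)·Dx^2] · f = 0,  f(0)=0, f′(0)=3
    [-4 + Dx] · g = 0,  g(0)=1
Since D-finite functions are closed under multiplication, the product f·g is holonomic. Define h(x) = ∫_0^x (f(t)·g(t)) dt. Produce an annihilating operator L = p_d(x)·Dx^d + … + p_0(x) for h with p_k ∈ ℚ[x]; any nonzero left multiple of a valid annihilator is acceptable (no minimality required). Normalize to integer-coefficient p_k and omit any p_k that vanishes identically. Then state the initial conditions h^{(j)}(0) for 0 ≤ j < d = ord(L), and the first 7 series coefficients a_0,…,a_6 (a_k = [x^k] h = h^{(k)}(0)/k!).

L = (16 - 72·x + 144·x^2)·Dx + (-8 + 18·x - 72·x^2)·Dx^2 + (1 + 9·x^2)·Dx^3  (order 3).
h: a_k = 0, 0, 3/2, 4, 15/4, -4/5, 43/30, …
ICs: h(0) = 0, h′(0) = 0, h′′(0) = 3.

f: a_k = 0, 3, 0, -9, 0, 243/5, 0, …
g: a_k = 1, 4, 8, 32/3, 32/3, 128/15, 256/45, …
L₀ := L_f ⊗_s L_g (sym. prod.), ord ≤ 2.
h=∫h₀ ⇒ L = L₀·Dx.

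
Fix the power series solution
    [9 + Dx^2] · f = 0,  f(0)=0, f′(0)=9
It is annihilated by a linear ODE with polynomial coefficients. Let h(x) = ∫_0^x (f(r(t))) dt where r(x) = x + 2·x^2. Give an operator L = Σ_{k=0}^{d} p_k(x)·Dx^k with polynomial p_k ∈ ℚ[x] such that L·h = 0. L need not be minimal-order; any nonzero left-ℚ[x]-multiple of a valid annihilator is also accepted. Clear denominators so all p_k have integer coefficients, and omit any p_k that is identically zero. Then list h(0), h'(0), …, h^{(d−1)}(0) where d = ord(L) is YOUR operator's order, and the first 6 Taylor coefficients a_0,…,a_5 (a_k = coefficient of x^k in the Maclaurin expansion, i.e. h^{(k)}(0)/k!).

L = (9 + 108·x + 432·x^2 + 576·x^3)·Dx - 4·Dx^2 + (1 + 4·x)·Dx^3  (order 3).
h: a_k = 0, 0, 9/2, 6, -27/8, -81/5, …
ICs: h(0) = 0, h′(0) = 0, h′′(0) = 9.

f: a_k = 0, 9, 0, -27/2, 0, 243/40, …
Substitute x→r, Dx→(1/r')Dx; clear ⇒ L₀.
h=∫₀ˣh₀: take L = L₀·Dx.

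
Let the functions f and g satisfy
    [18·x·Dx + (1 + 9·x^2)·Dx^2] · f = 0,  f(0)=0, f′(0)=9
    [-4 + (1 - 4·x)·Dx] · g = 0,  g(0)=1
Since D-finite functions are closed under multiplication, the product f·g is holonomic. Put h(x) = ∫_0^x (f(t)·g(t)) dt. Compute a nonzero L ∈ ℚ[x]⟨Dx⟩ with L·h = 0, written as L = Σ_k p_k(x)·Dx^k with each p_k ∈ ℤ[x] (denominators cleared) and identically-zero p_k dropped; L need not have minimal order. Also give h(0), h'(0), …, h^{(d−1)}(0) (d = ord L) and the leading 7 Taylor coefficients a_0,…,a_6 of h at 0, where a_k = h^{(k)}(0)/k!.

L = 72·x·Dx + (8 - 18·x + 144·x^2)·Dx^2 + (-1 + 4·x - 9·x^2 + 36·x^3)·Dx^3  (order 3).
h: a_k = 0, 0, 9/2, 12, 117/4, 468/5, 3363/10, …
ICs: h(0) = 0, h′(0) = 0, h′′(0) = 9.

f: a_k = 0, 9, 0, -27, 0, 729/5, 0, …
g: a_k = 1, 4, 16, 64, 256, 1024, 4096, …
h₀=f·g: eliminate ⇒ L₀, order ≤ 2·1.
h=∫₀ˣh₀: take L = L₀·Dx.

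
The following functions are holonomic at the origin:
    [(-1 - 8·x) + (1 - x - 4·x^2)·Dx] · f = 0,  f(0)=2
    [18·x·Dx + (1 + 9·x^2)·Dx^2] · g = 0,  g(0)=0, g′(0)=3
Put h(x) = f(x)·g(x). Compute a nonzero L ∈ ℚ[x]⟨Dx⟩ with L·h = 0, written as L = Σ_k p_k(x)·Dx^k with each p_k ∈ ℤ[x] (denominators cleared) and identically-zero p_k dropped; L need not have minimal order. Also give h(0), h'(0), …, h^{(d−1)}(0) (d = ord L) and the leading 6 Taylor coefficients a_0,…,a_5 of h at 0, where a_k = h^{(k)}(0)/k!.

f: a_k = 2, 2, 10, 18, 58, 130, …
g: a_k = 0, 3, 0, -9, 0, 243/5, …
f·g: L₀ = L_f ⊗_s L_g, ord ≤ 1·2.
L = (8 + 18·x + 216·x^2) + (2 - 2·x + 36·x^2 + 216·x^3)·Dx + (-1 + x - 5·x^2 + 9·x^3 + 36·x^4)·Dx^2  (order 2).
h: a_k = 0, 6, 6, 12, 36, 906/5, …
ICs: h(0) = 0, h′(0) = 6.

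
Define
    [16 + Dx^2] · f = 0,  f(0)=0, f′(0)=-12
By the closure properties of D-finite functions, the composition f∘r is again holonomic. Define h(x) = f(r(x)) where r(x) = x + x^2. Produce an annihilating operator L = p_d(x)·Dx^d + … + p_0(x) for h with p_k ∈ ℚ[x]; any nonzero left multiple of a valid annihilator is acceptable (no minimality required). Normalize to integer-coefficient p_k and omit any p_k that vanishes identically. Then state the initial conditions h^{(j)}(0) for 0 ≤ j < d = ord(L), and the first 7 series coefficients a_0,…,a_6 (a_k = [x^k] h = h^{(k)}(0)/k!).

f: a_k = 0, -12, 0, 32, 0, -128/5, 0, …
f∘r: x↦r, Dx↦Dx/r' in L_f ⇒ L₀.
L = (16 + 96·x + 192·x^2 + 128·x^3) - 2·Dx + (1 + 2·x)·Dx^2  (order 2).
h: a_k = 0, -12, -12, 32, 96, 352/5, -96, …
ICs: h(0) = 0, h′(0) = -12.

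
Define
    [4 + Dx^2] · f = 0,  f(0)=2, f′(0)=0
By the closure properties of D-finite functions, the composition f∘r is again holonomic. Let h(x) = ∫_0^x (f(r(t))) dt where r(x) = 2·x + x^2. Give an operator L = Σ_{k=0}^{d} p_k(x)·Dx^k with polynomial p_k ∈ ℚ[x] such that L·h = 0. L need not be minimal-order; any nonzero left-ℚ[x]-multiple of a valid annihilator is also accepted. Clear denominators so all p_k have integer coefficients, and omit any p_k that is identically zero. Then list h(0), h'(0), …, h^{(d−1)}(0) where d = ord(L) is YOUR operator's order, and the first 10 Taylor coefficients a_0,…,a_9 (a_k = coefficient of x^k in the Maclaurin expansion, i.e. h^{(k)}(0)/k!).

f: a_k = 2, 0, -4, 0, 4/3, 0, -8/45, 0, 4/315, 0, …
Change of var in L_f (x↦r) gives L₀.
∫: right-multiply L₀ by Dx.
L = (16 + 48·x + 48·x^2 + 16·x^3)·Dx - Dx^2 + (1 + x)·Dx^3  (order 3).
h: a_k = 0, 2, 0, -16/3, -4, 52/15, 64/9, 928/315, -44/15, -11996/2835, …
ICs: h(0) = 0, h′(0) = 2, h′′(0) = 0.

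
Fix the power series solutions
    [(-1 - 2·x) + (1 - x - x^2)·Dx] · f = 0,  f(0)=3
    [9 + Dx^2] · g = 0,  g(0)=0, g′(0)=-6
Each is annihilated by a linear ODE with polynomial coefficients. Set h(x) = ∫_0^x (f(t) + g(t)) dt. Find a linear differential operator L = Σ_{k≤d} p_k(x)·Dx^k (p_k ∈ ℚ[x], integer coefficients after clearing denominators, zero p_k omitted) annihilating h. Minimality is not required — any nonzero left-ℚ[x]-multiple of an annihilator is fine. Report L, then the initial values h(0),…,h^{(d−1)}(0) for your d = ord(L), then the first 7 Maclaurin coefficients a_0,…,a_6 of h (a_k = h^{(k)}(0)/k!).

f: a_k = 3, 3, 6, 9, 15, 24, 39, …
g: a_k = 0, -6, 0, 9, 0, -81/20, 0, …
Weyl lclm of L_f,L_g ⇒ L₀ (ord ≤ 3).
∫: right-multiply L₀ by Dx.
L = (243 + 432·x - 81·x^2 + 216·x^3 + 405·x^4 + 162·x^5)·Dx + (-117 + 225·x + 36·x^2 - 297·x^3 + 54·x^4 + 243·x^5 + 81·x^6)·Dx^2 + (27 + 48·x - 9·x^2 + 24·x^3 + 45·x^4 + 18·x^5)·Dx^3 + (-13 + 25·x + 4·x^2 - 33·x^3 + 6·x^4 + 27·x^5 + 9·x^6)·Dx^4  (order 4).
h: a_k = 0, 3, -3/2, 2, 9/2, 3, 133/40, …
ICs: h(0) = 0, h′(0) = 3, h′′(0) = -3, h′′′(0) = 12.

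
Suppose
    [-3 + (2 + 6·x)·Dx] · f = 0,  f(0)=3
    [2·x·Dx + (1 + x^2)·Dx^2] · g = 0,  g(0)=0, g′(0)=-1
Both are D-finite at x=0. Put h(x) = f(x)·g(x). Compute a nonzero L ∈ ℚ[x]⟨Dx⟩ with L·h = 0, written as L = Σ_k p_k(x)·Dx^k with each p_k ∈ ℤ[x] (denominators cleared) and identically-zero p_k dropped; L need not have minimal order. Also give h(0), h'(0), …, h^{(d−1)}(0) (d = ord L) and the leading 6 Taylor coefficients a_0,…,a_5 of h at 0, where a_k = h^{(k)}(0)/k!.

f: a_k = 3, 9/2, -27/8, 81/16, -1215/128, 5103/256, …
g: a_k = 0, -1, 0, 1/3, 0, -1/5, …
f·g: L₀ = L_f ⊗_s L_g, ord ≤ 1·2.
L = (27 - 12·x - 9·x^2) + (-12 - 28·x + 36·x^2 + 36·x^3)·Dx + (4 + 24·x + 40·x^2 + 24·x^3 + 36·x^4)·Dx^2  (order 2).
h: a_k = 0, -3, -9/2, 35/8, -57/16, 4971/640, …
ICs: h(0) = 0, h′(0) = -3.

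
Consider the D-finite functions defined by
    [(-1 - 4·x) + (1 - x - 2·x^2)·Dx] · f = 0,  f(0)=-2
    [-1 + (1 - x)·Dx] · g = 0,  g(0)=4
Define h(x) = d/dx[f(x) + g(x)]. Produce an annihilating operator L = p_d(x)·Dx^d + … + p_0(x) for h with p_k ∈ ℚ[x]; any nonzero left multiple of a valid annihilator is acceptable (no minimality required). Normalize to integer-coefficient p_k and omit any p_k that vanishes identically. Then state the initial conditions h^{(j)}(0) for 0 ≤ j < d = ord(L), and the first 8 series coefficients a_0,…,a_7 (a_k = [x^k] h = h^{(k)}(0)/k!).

L = (-6 - 48·x - 96·x^3 + 24·x^4) + (6 + 18·x - 12·x^2 + 24·x^3 - 90·x^4 + 24·x^5)·Dx + (-1 + 2·x - 5·x^2 + 12·x^3 + 2·x^4 - 14·x^5 + 4·x^6)·Dx^2  (order 2).
h: a_k = 2, -4, -18, -72, -190, -492, -1162, -2704, …
ICs: h(0) = 2, h′(0) = -4.

f: a_k = -2, -2, -6, -10, -22, -42, -86, -170, …
g: a_k = 4, 4, 4, 4, 4, 4, 4, 4, …
L₀ := lclm(L_f,L_g); ord L₀ ≤ 1+1.
h₀' ⇒ L via d/dx closure of L₀.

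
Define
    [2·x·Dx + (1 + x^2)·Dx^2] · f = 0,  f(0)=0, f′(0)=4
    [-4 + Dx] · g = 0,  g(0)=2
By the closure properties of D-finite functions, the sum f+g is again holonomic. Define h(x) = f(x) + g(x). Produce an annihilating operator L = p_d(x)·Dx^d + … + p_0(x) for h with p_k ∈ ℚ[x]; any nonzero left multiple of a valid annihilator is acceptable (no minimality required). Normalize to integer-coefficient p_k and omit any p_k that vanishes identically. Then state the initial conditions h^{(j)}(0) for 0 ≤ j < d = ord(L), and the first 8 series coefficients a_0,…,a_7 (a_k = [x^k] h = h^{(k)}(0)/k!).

L = (4 - 16·x - 12·x^2 - 16·x^3)·Dx + (-9 - 13·x^2 - 8·x^4)·Dx^2 + (2 + x + 4·x^2 + x^3 + 2·x^4)·Dx^3  (order 3).
h: a_k = 2, 12, 16, 20, 64/3, 268/15, 512/45, 1868/315, …
ICs: h(0) = 2, h′(0) = 12, h′′(0) = 32.

f: a_k = 0, 4, 0, -4/3, 0, 4/5, 0, -4/7, …
g: a_k = 2, 8, 16, 64/3, 64/3, 256/15, 512/45, 2048/315, …
Weyl lclm of L_f,L_g ⇒ L₀ (ord ≤ 3).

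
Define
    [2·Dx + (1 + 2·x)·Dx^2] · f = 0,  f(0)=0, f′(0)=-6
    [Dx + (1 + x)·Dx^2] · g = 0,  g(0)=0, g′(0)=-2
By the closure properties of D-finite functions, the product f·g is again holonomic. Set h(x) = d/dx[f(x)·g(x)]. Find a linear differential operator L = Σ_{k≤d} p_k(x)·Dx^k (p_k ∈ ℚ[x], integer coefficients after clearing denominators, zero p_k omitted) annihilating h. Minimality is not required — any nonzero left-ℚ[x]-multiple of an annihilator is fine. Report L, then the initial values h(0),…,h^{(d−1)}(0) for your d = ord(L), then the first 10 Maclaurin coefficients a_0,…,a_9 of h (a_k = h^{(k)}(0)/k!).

L = (20 + 48·x + 32·x^2) + (66 + 268·x + 360·x^2 + 160·x^3)·Dx + (32 + 180·x + 372·x^2 + 336·x^3 + 112·x^4)·Dx^2 + (3 + 22·x + 63·x^2 + 88·x^3 + 60·x^4 + 16·x^5)·Dx^3  (order 3).
h: a_k = 0, 24, -54, 104, -195, 1834/5, -3486/5, 9376/7, -181737/70, 532039/105, …
ICs: h(0) = 0, h′(0) = 24, h′′(0) = -108.

f: a_k = 0, -6, 6, -8, 12, -96/5, 32, -384/7, 96, -512/3, …
g: a_k = 0, -2, 1, -2/3, 1/2, -2/5, 1/3, -2/7, 1/4, -2/9, …
L₀ := L_f ⊗_s L_g (sym. prod.), ord ≤ 4.
Differentiate: ansatz ord ≤ ord L₀ ⇒ L.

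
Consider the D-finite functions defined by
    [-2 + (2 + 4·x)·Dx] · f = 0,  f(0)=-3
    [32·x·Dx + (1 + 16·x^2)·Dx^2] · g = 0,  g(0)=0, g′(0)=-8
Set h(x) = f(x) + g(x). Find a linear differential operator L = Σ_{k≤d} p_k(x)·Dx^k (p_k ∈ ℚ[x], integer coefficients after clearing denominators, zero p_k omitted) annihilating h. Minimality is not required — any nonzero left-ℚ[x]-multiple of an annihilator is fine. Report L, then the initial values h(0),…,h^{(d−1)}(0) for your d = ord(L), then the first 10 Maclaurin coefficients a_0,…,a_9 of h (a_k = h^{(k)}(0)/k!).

L = (-32 - 160·x + 1536·x^2 + 1536·x^3)·Dx + (-35 - 128·x + 1312·x^2 + 6144·x^3 + 5376·x^4)·Dx^2 + (-1 + 30·x + 96·x^2 + 576·x^3 + 1792·x^4 + 1536·x^5)·Dx^3  (order 3).
h: a_k = -3, -11, 3/2, 247/6, 15/8, -16489/40, 63/16, 523595/112, 1287/128, -67128169/1152, …
ICs: h(0) = -3, h′(0) = -11, h′′(0) = 3.

f: a_k = -3, -3, 3/2, -3/2, 15/8, -21/8, 63/16, -99/16, 1287/128, -2145/128, …
g: a_k = 0, -8, 0, 128/3, 0, -2048/5, 0, 32768/7, 0, -524288/9, …
f+g: L₀ = lclm(L_f,L_g), ord ≤ 1+2.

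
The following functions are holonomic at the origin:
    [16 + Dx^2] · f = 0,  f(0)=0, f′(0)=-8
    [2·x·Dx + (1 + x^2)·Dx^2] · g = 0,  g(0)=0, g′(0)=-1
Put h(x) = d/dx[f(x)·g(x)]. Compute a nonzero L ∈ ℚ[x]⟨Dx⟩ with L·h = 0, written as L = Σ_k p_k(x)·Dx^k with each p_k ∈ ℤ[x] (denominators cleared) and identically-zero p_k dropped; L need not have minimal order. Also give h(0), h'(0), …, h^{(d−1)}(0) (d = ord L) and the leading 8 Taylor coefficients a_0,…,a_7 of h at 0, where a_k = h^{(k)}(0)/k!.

L = (32960 + 157056·x^2 + 319424·x^4 + 359424·x^6 + 242688·x^8 + 94208·x^10 + 16384·x^12) + (6752·x + 28736·x^3 + 49120·x^5 + 43520·x^7 + 20480·x^9 + 4096·x^11)·Dx + (3420 + 17320·x^2 + 37356·x^4 + 44272·x^6 + 30848·x^8 + 12032·x^10 + 2048·x^12)·Dx^2 + (422·x + 1796·x^3 + 3070·x^5 + 2720·x^7 + 1280·x^9 + 256·x^11)·Dx^3 + (85 + 469·x^2 + 1087·x^4 + 1363·x^6 + 980·x^8 + 384·x^10 + 64·x^12)·Dx^4  (order 4).
h: a_k = 0, 16, 0, -96, 0, 464/3, 0, -704/5, …
ICs: h(0) = 0, h′(0) = 16, h′′(0) = 0, h′′′(0) = -576.

f: a_k = 0, -8, 0, 64/3, 0, -256/15, 0, 2048/315, …
g: a_k = 0, -1, 0, 1/3, 0, -1/5, 0, 1/7, …
L₀ := L_f ⊗_s L_g (sym. prod.), ord ≤ 4.
h=h₀': d/dx-closure on L₀ ⇒ L.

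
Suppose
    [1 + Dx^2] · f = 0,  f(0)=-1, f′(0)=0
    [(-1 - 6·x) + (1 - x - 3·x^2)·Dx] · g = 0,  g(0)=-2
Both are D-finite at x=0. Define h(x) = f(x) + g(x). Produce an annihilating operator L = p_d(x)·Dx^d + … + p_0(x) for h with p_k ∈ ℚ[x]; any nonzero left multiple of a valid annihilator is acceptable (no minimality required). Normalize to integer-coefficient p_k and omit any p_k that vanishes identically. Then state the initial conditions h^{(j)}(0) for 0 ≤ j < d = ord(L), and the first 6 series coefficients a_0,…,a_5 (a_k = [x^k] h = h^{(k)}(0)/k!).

L = (-43 - 292·x - 307·x^2 - 624·x^3 - 45·x^4 - 54·x^5) + (9 + 7·x + 6·x^2 - 91·x^3 - 144·x^4 - 27·x^5 - 27·x^6)·Dx + (-43 - 292·x - 307·x^2 - 624·x^3 - 45·x^4 - 54·x^5)·Dx^2 + (9 + 7·x + 6·x^2 - 91·x^3 - 144·x^4 - 27·x^5 - 27·x^6)·Dx^3  (order 3).
h: a_k = -3, -2, -15/2, -14, -913/24, -80, …
ICs: h(0) = -3, h′(0) = -2, h′′(0) = -15.

f: a_k = -1, 0, 1/2, 0, -1/24, 0, …
g: a_k = -2, -2, -8, -14, -38, -80, …
Weyl lclm of L_f,L_g ⇒ L₀ (ord ≤ 3).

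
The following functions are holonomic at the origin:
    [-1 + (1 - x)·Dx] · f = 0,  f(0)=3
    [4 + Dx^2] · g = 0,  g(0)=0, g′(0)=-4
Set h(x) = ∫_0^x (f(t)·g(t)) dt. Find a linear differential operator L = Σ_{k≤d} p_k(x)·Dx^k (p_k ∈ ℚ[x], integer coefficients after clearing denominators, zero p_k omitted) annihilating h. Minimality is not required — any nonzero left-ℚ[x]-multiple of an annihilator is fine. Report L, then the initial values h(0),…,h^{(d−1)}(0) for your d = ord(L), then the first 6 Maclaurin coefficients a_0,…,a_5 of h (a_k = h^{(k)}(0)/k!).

L = (-4 + 4·x)·Dx + 2·Dx^2 + (-1 + x)·Dx^3  (order 3).
h: a_k = 0, 0, -6, -4, -1, -4/5, …
ICs: h(0) = 0, h′(0) = 0, h′′(0) = -12.

f: a_k = 3, 3, 3, 3, 3, 3, …
g: a_k = 0, -4, 0, 8/3, 0, -8/15, …
L₀ := L_f ⊗_s L_g (sym. prod.), ord ≤ 2.
∫: right-multiply L₀ by Dx.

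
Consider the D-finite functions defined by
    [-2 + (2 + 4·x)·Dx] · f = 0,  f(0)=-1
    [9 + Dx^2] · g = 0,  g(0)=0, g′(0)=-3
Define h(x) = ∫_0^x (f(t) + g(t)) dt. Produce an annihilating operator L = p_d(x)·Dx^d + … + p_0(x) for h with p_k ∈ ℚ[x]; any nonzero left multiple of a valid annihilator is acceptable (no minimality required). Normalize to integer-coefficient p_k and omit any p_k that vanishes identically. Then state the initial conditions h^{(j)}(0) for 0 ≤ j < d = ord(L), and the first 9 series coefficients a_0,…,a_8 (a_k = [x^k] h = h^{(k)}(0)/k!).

f: a_k = -1, -1, 1/2, -1/2, 5/8, -7/8, 21/16, -33/16, 429/128, …
g: a_k = 0, -3, 0, 9/2, 0, -81/40, 0, 243/560, 0, …
Sum ⇒ L₀ = lclm(L_f,L_g) in ℚ(x)⟨Dx⟩.
Integrate: L := L₀·Dx.
L = (-27 - 81·x - 81·x^2)·Dx + (18 + 117·x + 243·x^2 + 162·x^3)·Dx^2 + (-3 - 9·x - 9·x^2)·Dx^3 + (2 + 13·x + 27·x^2 + 18·x^3)·Dx^4  (order 4).
h: a_k = 0, -1, -2, 1/6, 1, 1/8, -29/60, 3/16, -57/280, …
ICs: h(0) = 0, h′(0) = -1, h′′(0) = -4, h′′′(0) = 1.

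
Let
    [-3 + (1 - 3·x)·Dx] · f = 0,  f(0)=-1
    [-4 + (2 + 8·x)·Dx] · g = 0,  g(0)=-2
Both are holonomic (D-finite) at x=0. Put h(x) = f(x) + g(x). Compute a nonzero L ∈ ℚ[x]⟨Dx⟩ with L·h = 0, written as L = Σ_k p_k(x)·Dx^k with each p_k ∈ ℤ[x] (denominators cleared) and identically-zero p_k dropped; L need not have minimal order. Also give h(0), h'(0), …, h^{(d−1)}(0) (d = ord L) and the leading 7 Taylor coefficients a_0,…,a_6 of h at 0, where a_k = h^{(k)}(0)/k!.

L = (-48 - 108·x) + (22 + 120·x + 324·x^2)·Dx + (-1 - 19·x - 6·x^2 + 216·x^3)·Dx^2  (order 2).
h: a_k = -3, -7, -5, -35, -61, -299, -561, …
ICs: h(0) = -3, h′(0) = -7.

f: a_k = -1, -3, -9, -27, -81, -243, -729, …
g: a_k = -2, -4, 4, -8, 20, -56, 168, …
f+g: L₀ = lclm(L_f,L_g), ord ≤ 1+1.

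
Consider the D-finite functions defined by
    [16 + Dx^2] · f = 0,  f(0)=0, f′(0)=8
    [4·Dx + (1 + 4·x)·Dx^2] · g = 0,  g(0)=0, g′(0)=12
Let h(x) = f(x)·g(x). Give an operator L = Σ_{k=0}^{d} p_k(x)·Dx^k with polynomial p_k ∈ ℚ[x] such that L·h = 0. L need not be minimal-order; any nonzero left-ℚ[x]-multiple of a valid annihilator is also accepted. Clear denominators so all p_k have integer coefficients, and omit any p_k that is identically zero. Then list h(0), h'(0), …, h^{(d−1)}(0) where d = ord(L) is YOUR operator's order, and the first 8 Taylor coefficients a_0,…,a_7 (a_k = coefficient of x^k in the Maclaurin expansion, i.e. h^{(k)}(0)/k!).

f: a_k = 0, 8, 0, -64/3, 0, 256/15, 0, -2048/315, …
g: a_k = 0, 12, -24, 64, -192, 3072/5, -2048, 49152/7, …
f·g: L₀ = L_f ⊗_s L_g, ord ≤ 2·2.
L = (-768 + 6144·x + 77824·x^2 + 262144·x^3 + 262144·x^4) + (256 + 5120·x + 24576·x^2 + 32768·x^3)·Dx + (1280·x + 10752·x^2 + 32768·x^3 + 32768·x^4)·Dx^2 + (16 + 320·x + 1536·x^2 + 2048·x^3)·Dx^3 + (3 + 56·x + 368·x^2 + 1024·x^3 + 1024·x^4)·Dx^4  (order 4).
h: a_k = 0, 0, 96, -192, 256, -1024, 11264/3, -63488/5, …
ICs: h(0) = 0, h′(0) = 0, h′′(0) = 192, h′′′(0) = -1152.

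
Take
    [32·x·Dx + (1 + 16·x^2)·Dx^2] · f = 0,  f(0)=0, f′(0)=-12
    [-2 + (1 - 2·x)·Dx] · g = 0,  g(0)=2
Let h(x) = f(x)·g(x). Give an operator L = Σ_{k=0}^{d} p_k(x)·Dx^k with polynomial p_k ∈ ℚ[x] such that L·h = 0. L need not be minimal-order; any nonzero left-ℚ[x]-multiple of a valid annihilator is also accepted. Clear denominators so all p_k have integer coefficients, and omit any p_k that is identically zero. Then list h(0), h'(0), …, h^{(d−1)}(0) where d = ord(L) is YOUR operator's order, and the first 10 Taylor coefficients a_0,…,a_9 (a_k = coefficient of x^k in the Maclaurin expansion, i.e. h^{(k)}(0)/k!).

f: a_k = 0, -12, 0, 64, 0, -3072/5, 0, 49152/7, 0, -262144/3, …
g: a_k = 2, 4, 8, 16, 32, 64, 128, 256, 512, 1024, …
L₀ := L_f ⊗_s L_g (sym. prod.), ord ≤ 2.
L = 64·x + (4 - 32·x + 128·x^2)·Dx + (-1 + 2·x - 16·x^2 + 32·x^3)·Dx^2  (order 2).
h: a_k = 0, -24, -48, 32, 64, -5504/5, -11008/5, 337408/35, 674816/35, -14301184/105, …
ICs: h(0) = 0, h′(0) = -24.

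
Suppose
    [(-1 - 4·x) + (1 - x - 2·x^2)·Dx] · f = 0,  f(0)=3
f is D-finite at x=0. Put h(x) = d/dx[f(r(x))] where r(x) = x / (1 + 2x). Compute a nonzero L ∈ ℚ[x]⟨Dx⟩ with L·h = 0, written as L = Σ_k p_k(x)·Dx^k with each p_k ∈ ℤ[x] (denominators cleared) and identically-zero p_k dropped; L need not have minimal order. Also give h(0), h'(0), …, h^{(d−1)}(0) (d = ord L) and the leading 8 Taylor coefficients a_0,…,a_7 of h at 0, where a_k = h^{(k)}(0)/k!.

f: a_k = 3, 3, 9, 15, 33, 63, 129, 255, …
Substitute x→r, Dx→(1/r')Dx; clear ⇒ L₀.
Derive L from L₀ (diff closure).
L = 2 + (-1 - 11·x - 36·x^2 - 36·x^3)·Dx  (order 1).
h: a_k = 3, 6, -27, 108, -405, 1458, -5103, 17496, …
ICs: h(0) = 3.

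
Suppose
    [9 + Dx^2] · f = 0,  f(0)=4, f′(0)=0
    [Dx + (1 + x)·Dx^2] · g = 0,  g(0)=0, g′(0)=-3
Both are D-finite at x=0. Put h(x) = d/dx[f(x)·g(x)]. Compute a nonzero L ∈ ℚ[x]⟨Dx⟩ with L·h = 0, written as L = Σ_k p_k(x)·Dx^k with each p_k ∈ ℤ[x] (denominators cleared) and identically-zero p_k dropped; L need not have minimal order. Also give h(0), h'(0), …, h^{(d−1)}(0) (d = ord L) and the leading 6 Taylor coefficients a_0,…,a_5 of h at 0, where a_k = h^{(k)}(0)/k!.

f: a_k = 4, 0, -18, 0, 27/2, 0, …
g: a_k = 0, -3, 3/2, -1, 3/4, -3/5, …
Product ⇒ symmetric product L₀, ord ≤ 4.
Differentiate: ansatz ord ≤ ord L₀ ⇒ L.
L = (13743 + 107892·x + 319302·x^2 + 475308·x^3 + 381267·x^4 + 157464·x^5 + 26244·x^6) + (4104 + 24192·x + 53460·x^2 + 56700·x^3 + 29160·x^4 + 5832·x^5)·Dx + (4020 + 27828·x + 76770·x^2 + 109512·x^3 + 85698·x^4 + 34992·x^5 + 5832·x^6)·Dx^2 + (456 + 2688·x + 5940·x^2 + 6300·x^3 + 3240·x^4 + 648·x^5)·Dx^3 + (277 + 1760·x + 4588·x^2 + 6300·x^3 + 4815·x^4 + 1944·x^5 + 324·x^6)·Dx^4  (order 4).
h: a_k = -12, 12, 150, -96, -249/2, 105/2, …
ICs: h(0) = -12, h′(0) = 12, h′′(0) = 300, h′′′(0) = -576.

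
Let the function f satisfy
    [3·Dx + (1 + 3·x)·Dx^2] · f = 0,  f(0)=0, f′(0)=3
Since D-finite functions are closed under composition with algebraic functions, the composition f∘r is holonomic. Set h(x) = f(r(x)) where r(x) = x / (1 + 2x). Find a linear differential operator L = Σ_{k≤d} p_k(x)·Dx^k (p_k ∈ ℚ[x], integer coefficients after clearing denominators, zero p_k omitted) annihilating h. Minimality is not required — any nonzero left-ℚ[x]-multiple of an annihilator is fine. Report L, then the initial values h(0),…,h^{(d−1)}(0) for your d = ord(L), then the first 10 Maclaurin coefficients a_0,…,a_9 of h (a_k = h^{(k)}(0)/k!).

L = (7 + 20·x)·Dx + (1 + 7·x + 10·x^2)·Dx^2  (order 2).
h: a_k = 0, 3, -21/2, 39, -609/4, 3093/5, -5187/2, 77997/7, -390369/8, 216957, …
ICs: h(0) = 0, h′(0) = 3.

f: a_k = 0, 3, -9/2, 9, -81/4, 243/5, -243/2, 2187/7, -6561/8, 2187, …
h₀=f(r): pull back L_f along r ⇒ L₀.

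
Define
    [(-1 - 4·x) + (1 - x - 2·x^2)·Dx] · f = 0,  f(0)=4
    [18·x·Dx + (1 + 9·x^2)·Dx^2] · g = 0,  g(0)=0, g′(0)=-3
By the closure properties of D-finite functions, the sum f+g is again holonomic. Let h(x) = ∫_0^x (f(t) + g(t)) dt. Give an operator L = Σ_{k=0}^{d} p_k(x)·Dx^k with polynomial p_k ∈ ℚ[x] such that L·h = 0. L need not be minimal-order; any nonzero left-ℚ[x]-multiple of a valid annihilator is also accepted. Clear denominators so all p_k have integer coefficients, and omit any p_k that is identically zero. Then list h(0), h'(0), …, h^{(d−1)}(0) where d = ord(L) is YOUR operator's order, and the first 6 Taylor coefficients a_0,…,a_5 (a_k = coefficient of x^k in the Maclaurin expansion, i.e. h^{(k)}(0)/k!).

L = (-18 + 72·x + 918·x^2 + 1872·x^3 + 4608·x^4 + 1296·x^6)·Dx^2 + (8 + 30·x + 278·x^3 + 1788·x^4 + 3216·x^5 + 324·x^6 + 1296·x^7)·Dx^3 + (-1 - 4·x - 24·x^2 - 4·x^3 - 103·x^4 + 300·x^5 + 312·x^6 + 108·x^7 + 216·x^8)·Dx^4  (order 4).
h: a_k = 0, 4, 1/2, 4, 29/4, 44/5, …
ICs: h(0) = 0, h′(0) = 4, h′′(0) = 1, h′′′(0) = 24.

f: a_k = 4, 4, 12, 20, 44, 84, …
g: a_k = 0, -3, 0, 9, 0, -243/5, …
Sum ⇒ L₀ = lclm(L_f,L_g) in ℚ(x)⟨Dx⟩.
Integrate: L := L₀·Dx.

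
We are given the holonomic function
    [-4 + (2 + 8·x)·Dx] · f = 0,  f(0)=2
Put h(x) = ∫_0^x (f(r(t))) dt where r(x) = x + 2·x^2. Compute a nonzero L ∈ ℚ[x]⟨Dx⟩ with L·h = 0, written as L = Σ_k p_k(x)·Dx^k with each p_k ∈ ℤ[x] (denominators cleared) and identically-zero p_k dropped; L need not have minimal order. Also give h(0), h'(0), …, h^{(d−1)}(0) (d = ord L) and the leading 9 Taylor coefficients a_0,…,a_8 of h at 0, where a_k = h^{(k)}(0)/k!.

f: a_k = 2, 4, -4, 8, -20, 56, -168, 528, -1716, …
Substitute x→r, Dx→(1/r')Dx; clear ⇒ L₀.
Integrate: L := L₀·Dx.
L = (-2 - 8·x)·Dx + (1 + 4·x + 8·x^2)·Dx^2  (order 2).
h: a_k = 0, 2, 2, 4/3, -2, 12/5, -4/3, -24/7, 14, …
ICs: h(0) = 0, h′(0) = 2.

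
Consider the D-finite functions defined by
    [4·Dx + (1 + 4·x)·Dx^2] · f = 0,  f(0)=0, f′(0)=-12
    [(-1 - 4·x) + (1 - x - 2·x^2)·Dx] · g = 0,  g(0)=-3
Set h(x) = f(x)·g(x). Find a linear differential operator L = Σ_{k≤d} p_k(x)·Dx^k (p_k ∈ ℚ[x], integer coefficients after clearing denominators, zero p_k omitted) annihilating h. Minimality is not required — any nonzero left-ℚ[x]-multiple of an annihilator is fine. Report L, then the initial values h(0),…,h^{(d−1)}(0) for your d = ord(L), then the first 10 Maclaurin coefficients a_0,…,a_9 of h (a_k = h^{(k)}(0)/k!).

f: a_k = 0, -12, 24, -64, 192, -3072/5, 2048, -49152/7, 24576, -262144/3, …
g: a_k = -3, -3, -9, -15, -33, -63, -129, -255, -513, -1023, …
h₀=f·g: eliminate ⇒ L₀, order ≤ 2·1.
L = (8 + 32·x) + (-2 + 20·x + 40·x^2)·Dx + (-1 - 3·x + 6·x^2 + 8·x^3)·Dx^2  (order 2).
h: a_k = 0, 36, -36, 228, -420, 9396/5, -25524/5, 690156/35, -449532/7, 8307692/35, …
ICs: h(0) = 0, h′(0) = 36.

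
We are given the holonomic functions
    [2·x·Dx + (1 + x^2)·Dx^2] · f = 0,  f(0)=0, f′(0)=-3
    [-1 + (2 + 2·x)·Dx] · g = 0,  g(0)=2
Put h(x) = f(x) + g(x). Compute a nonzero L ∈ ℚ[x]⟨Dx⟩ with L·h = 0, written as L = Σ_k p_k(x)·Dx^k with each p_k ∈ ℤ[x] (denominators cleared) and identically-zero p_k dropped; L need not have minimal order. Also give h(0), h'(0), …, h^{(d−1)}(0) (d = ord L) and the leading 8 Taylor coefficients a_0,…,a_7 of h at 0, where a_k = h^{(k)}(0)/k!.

L = (-4 - 10·x + 12·x^2 + 6·x^3)·Dx + (-11 - 16·x + 10·x^2 + 48·x^3 + 21·x^4)·Dx^2 + (-2 + 6·x + 12·x^2 + 12·x^3 + 14·x^4 + 6·x^5)·Dx^3  (order 3).
h: a_k = 2, -2, -1/4, 9/8, -5/64, -349/640, -21/512, 3303/7168, …
ICs: h(0) = 2, h′(0) = -2, h′′(0) = -1/2.

f: a_k = 0, -3, 0, 1, 0, -3/5, 0, 3/7, …
g: a_k = 2, 1, -1/4, 1/8, -5/64, 7/128, -21/512, 33/1024, …
L₀ := lclm(L_f,L_g); ord L₀ ≤ 2+1.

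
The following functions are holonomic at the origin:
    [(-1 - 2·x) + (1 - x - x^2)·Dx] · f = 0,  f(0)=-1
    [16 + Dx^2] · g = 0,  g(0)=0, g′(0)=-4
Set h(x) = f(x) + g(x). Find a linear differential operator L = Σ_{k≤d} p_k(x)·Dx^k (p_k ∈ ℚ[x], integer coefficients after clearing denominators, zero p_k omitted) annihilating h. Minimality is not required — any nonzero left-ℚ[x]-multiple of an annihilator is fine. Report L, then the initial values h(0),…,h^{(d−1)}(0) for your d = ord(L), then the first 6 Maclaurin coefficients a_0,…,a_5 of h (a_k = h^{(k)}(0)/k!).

L = (272 + 384·x - 352·x^2 + 192·x^3 + 640·x^4 + 256·x^5) + (-160 + 368·x + 32·x^2 - 544·x^3 + 48·x^4 + 384·x^5 + 128·x^6)·Dx + (17 + 24·x - 22·x^2 + 12·x^3 + 40·x^4 + 16·x^5)·Dx^2 + (-10 + 23·x + 2·x^2 - 34·x^3 + 3·x^4 + 24·x^5 + 8·x^6)·Dx^3  (order 3).
h: a_k = -1, -5, -2, 23/3, -5, -248/15, …
ICs: h(0) = -1, h′(0) = -5, h′′(0) = -4.

f: a_k = -1, -1, -2, -3, -5, -8, …
g: a_k = 0, -4, 0, 32/3, 0, -128/15, …
Sum ⇒ L₀ = lclm(L_f,L_g) in ℚ(x)⟨Dx⟩.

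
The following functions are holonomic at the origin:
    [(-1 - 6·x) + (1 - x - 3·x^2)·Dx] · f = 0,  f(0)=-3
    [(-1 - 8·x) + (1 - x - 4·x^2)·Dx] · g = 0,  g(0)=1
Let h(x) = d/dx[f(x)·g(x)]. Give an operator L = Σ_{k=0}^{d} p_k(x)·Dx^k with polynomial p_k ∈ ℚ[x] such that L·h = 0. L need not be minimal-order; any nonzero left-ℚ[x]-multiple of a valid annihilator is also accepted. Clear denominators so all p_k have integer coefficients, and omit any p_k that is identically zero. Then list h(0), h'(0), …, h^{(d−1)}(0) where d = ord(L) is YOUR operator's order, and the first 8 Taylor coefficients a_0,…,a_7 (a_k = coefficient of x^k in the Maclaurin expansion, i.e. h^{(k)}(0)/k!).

f: a_k = -3, -3, -12, -21, -57, -120, -291, -651, …
g: a_k = 1, 1, 5, 9, 29, 65, 181, 441, …
Product ⇒ symmetric product L₀, ord ≤ 1.
Differentiate: ansatz ord ≤ ord L₀ ⇒ L.
L = (20 + 30·x - 12·x^2 - 768·x^3 - 708·x^4 + 2520·x^5 + 2880·x^6) + (-2 - 8·x + 57·x^2 + 64·x^3 - 330·x^4 - 285·x^5 + 588·x^6 + 576·x^7)·Dx  (order 1).
h: a_k = -6, -60, -225, -1008, -3360, -11826, -37170, -117744, …
ICs: h(0) = -6.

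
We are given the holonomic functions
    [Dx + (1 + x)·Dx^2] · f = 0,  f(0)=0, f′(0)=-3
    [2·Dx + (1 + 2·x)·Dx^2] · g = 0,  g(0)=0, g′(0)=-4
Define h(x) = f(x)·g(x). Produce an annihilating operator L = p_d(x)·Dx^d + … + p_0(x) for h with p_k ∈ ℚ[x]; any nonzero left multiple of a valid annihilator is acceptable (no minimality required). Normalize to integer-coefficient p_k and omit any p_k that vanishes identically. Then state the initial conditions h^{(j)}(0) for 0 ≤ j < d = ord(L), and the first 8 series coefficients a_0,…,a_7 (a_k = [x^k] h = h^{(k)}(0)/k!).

L = (20 + 48·x + 32·x^2)·Dx + (66 + 268·x + 360·x^2 + 160·x^3)·Dx^2 + (32 + 180·x + 372·x^2 + 336·x^3 + 112·x^4)·Dx^3 + (3 + 22·x + 63·x^2 + 88·x^3 + 60·x^4 + 16·x^5)·Dx^4  (order 4).
h: a_k = 0, 0, 12, -18, 26, -39, 917/15, -498/5, …
ICs: h(0) = 0, h′(0) = 0, h′′(0) = 24, h′′′(0) = -108.

f: a_k = 0, -3, 3/2, -1, 3/4, -3/5, 1/2, -3/7, …
g: a_k = 0, -4, 4, -16/3, 8, -64/5, 64/3, -256/7, …
f·g: L₀ = L_f ⊗_s L_g, ord ≤ 2·2.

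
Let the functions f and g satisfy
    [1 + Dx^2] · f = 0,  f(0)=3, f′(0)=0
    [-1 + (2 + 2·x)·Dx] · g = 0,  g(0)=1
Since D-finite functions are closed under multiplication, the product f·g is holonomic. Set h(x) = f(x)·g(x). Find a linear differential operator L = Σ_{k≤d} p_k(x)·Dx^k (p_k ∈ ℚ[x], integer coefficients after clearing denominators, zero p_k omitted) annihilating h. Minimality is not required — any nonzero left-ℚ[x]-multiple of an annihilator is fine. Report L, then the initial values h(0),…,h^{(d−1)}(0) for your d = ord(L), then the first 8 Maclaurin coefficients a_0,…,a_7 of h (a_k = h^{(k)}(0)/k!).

L = (7 + 8·x + 4·x^2) + (-4 - 4·x)·Dx + (4 + 8·x + 4·x^2)·Dx^2  (order 2).
h: a_k = 3, 3/2, -15/8, -9/16, 25/128, 13/256, -349/15360, 401/30720, …
ICs: h(0) = 3, h′(0) = 3/2.

f: a_k = 3, 0, -3/2, 0, 1/8, 0, -1/240, 0, …
g: a_k = 1, 1/2, -1/8, 1/16, -5/128, 7/256, -21/1024, 33/2048, …
Product ⇒ symmetric product L₀, ord ≤ 2.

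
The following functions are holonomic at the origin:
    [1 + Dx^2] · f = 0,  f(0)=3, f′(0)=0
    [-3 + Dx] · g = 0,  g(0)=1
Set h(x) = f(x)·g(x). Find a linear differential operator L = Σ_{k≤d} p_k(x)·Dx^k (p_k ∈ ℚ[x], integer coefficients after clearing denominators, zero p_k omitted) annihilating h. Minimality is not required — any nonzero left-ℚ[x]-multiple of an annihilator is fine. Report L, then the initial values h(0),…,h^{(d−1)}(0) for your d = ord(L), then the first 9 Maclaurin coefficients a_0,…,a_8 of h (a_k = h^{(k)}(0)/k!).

L = 10 - 6·Dx + Dx^2  (order 2).
h: a_k = 3, 9, 12, 9, 7/2, -3/10, -22/15, -83/70, -527/840, …
ICs: h(0) = 3, h′(0) = 9.

f: a_k = 3, 0, -3/2, 0, 1/8, 0, -1/240, 0, 1/13440, …
g: a_k = 1, 3, 9/2, 9/2, 27/8, 81/40, 81/80, 243/560, 729/4480, …
Product ⇒ symmetric product L₀, ord ≤ 2.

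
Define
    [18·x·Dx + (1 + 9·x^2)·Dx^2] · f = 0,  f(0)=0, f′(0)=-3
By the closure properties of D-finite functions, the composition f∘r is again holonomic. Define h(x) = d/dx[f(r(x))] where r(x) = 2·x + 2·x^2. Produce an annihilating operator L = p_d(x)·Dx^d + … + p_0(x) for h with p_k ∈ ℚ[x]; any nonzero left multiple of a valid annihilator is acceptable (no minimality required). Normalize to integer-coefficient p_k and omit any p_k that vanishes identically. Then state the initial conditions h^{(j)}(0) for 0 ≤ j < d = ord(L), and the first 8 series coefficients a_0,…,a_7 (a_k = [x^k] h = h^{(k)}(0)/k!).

L = (-2 + 72·x + 288·x^2 + 432·x^3 + 216·x^4) + (1 + 2·x + 36·x^2 + 144·x^3 + 180·x^4 + 72·x^5)·Dx  (order 1).
h: a_k = -6, -12, 216, 864, -6696, -46224, 171072, 2115072, …
ICs: h(0) = -6.

f: a_k = 0, -3, 0, 9, 0, -243/5, 0, 2187/7, …
f∘r: x↦r, Dx↦Dx/r' in L_f ⇒ L₀.
h₀' ⇒ L via d/dx closure of L₀.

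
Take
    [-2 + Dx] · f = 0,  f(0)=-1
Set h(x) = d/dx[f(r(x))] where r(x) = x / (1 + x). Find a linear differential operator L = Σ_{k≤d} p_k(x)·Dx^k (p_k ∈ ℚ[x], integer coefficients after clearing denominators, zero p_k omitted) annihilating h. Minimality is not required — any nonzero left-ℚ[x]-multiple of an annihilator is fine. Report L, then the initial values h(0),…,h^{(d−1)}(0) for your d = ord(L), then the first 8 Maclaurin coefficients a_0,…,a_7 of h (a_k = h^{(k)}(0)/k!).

L = -2·x + (-1 - 2·x - x^2)·Dx  (order 1).
h: a_k = -2, 0, 2, -8/3, 2, -8/15, -10/9, 256/105, …
ICs: h(0) = -2.

f: a_k = -1, -2, -2, -4/3, -2/3, -4/15, -4/45, -8/315, …
h₀=f(r): pull back L_f along r ⇒ L₀.
h=h₀': d/dx-closure on L₀ ⇒ L.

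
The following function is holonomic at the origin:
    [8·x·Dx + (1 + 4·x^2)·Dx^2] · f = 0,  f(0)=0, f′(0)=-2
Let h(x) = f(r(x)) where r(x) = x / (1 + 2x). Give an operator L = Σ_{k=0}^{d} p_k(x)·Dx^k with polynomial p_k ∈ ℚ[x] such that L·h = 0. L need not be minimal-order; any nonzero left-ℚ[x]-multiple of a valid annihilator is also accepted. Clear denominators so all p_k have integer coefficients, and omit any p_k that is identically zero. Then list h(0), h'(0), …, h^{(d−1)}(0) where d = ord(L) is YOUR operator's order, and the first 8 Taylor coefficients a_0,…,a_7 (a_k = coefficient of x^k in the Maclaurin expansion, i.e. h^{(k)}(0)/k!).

f: a_k = 0, -2, 0, 8/3, 0, -32/5, 0, 128/7, …
h₀=f(r): pull back L_f along r ⇒ L₀.
L = (4 + 16·x)·Dx + (1 + 4·x + 8·x^2)·Dx^2  (order 2).
h: a_k = 0, -2, 4, -16/3, 0, 128/5, -256/3, 1024/7, …
ICs: h(0) = 0, h′(0) = -2.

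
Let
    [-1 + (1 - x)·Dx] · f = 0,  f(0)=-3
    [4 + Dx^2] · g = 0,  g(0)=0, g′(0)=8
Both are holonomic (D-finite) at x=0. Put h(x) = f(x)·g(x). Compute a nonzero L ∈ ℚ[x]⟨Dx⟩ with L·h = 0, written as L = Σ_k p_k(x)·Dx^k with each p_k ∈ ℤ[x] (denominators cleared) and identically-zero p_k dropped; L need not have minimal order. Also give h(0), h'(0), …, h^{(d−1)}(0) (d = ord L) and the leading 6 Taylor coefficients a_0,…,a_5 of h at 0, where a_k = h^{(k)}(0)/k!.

f: a_k = -3, -3, -3, -3, -3, -3, …
g: a_k = 0, 8, 0, -16/3, 0, 16/15, …
Product ⇒ symmetric product L₀, ord ≤ 2.
L = (-4 + 4·x) + 2·Dx + (-1 + x)·Dx^2  (order 2).
h: a_k = 0, -24, -24, -8, -8, -56/5, …
ICs: h(0) = 0, h′(0) = -24.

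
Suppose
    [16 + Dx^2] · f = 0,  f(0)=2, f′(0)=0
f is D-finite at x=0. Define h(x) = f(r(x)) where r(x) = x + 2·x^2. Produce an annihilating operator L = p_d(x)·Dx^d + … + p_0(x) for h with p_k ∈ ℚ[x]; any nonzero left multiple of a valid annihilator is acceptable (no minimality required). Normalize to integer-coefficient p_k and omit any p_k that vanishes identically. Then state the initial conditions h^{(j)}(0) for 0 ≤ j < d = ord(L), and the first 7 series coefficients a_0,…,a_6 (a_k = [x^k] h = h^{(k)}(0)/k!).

L = (16 + 192·x + 768·x^2 + 1024·x^3) - 4·Dx + (1 + 4·x)·Dx^2  (order 2).
h: a_k = 2, 0, -16, -64, -128/3, 512/3, 22528/45, …
ICs: h(0) = 2, h′(0) = 0.

f: a_k = 2, 0, -16, 0, 64/3, 0, -512/45, …
f∘r: x↦r, Dx↦Dx/r' in L_f ⇒ L₀.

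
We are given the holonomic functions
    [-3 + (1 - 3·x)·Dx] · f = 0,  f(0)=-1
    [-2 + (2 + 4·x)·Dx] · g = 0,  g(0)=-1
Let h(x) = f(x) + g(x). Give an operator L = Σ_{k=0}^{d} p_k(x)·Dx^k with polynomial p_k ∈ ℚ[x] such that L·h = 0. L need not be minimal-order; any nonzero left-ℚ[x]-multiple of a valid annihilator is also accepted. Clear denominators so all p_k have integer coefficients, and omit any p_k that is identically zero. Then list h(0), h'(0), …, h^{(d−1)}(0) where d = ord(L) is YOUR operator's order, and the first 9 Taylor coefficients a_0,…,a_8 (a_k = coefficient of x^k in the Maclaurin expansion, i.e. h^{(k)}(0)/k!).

L = (-42 - 54·x) + (38 + 132·x + 162·x^2)·Dx + (-4 - 14·x + 42·x^2 + 108·x^3)·Dx^2  (order 2).
h: a_k = -2, -4, -17/2, -55/2, -643/8, -1951/8, -11643/16, -35025/16, -839379/128, …
ICs: h(0) = -2, h′(0) = -4.

f: a_k = -1, -3, -9, -27, -81, -243, -729, -2187, -6561, …
g: a_k = -1, -1, 1/2, -1/2, 5/8, -7/8, 21/16, -33/16, 429/128, …
h₀=f+g: left-lcm gives L₀, ord ≤ 2.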